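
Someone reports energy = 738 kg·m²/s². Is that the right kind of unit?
Yes

energy has SI base units: kg * m^2 / s^2
kg·m²/s² reduces to the same SI base units, so it is a valid unit for energy.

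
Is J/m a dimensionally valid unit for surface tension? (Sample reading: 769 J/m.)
No

surface tension has SI base units: kg / s^2
J/m does NOT reduce to kg / s^2; a valid unit for surface tension would be e.g. N/m.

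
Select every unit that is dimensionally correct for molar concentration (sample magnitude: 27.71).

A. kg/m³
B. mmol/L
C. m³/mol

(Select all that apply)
B

molar concentration has SI base units: mol / m^3

Checking each option against mol / m^3:
  A. kg/m³: ✗ does not match
  B. mmol/L: ✓ matches
  C. m³/mol: ✗ does not match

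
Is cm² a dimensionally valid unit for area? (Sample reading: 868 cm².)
Yes

area has SI base units: m^2
cm² reduces to the same SI base units, so it is a valid unit for area.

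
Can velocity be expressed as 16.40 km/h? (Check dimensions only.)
Yes

velocity has SI base units: m / s
km/h reduces to the same SI base units, so it is a valid unit for velocity.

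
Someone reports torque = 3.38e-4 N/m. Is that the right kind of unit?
No

torque has SI base units: kg * m^2 / s^2
N/m does NOT reduce to kg * m^2 / s^2; a valid unit for torque would be e.g. N·m.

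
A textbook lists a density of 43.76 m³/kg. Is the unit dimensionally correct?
No

density has SI base units: kg / m^3
m³/kg does NOT reduce to kg / m^3; a valid unit for density would be e.g. kg/m³.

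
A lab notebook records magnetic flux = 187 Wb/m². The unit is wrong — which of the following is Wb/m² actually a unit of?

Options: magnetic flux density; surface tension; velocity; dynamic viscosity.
magnetic flux density

magnetic flux should have units dimensionally equivalent to kg * m^2 / (A * s^2) (e.g. Wb).
The given unit 'Wb/m²' reduces to kg / (A * s^2). Of the listed options, that is the dimensionality of magnetic flux density.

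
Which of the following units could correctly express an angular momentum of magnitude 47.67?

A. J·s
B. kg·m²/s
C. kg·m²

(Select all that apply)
A, B

angular momentum has SI base units: kg * m^2 / s

Checking each option against kg * m^2 / s:
  A. J·s: ✓ matches
  B. kg·m²/s: ✓ matches
  C. kg·m²: ✗ does not match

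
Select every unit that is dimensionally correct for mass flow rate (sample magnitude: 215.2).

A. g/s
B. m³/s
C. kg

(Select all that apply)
A

mass flow rate has SI base units: kg / s

Checking each option against kg / s:
  A. g/s: ✓ matches
  B. m³/s: ✗ does not match
  C. kg: ✗ does not match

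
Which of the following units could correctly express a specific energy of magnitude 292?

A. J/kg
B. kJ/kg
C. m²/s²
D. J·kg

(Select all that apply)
A, B, C

specific energy has SI base units: m^2 / s^2

Checking each option against m^2 / s^2:
  A. J/kg: ✓ matches
  B. kJ/kg: ✓ matches
  C. m²/s²: ✓ matches
  D. J·kg: ✗ does not match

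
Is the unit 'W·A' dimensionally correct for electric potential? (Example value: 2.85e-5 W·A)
No

electric potential has SI base units: kg * m^2 / (A * s^3)
W·A does NOT reduce to kg * m^2 / (A * s^3); a valid unit for electric potential would be e.g. V.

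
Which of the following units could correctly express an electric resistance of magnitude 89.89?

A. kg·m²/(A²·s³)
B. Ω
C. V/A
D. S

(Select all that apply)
A, B, C

electric resistance has SI base units: kg * m^2 / (A^2 * s^3)

Checking each option against kg * m^2 / (A^2 * s^3):
  A. kg·m²/(A²·s³): ✓ matches
  B. Ω: ✓ matches
  C. V/A: ✓ matches
  D. S: ✗ does not match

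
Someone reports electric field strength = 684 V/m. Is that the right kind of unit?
Yes

electric field strength has SI base units: kg * m / (A * s^3)
V/m reduces to the same SI base units, so it is a valid unit for electric field strength.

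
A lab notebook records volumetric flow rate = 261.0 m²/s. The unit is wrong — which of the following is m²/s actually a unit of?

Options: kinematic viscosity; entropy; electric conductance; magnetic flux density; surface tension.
kinematic viscosity

volumetric flow rate should have units dimensionally equivalent to m^3 / s (e.g. m³/s).
The given unit 'm²/s' reduces to m^2 / s. Of the listed options, that is the dimensionality of kinematic viscosity.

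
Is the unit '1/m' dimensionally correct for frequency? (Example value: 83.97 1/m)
No

frequency has SI base units: 1 / s
1/m does NOT reduce to 1 / s; a valid unit for frequency would be e.g. Hz.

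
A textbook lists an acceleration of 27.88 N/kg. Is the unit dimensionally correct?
Yes

acceleration has SI base units: m / s^2
N/kg reduces to the same SI base units, so it is a valid unit for acceleration.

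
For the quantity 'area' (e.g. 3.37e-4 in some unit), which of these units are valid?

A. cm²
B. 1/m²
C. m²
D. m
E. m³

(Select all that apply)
A, C

area has SI base units: m^2

Checking each option against m^2:
  A. cm²: ✓ matches
  B. 1/m²: ✗ does not match
  C. m²: ✓ matches
  D. m: ✗ does not match
  E. m³: ✗ does not match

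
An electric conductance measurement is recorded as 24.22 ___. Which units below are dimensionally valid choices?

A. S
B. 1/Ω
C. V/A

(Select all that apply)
A, B

electric conductance has SI base units: A^2 * s^3 / (kg * m^2)

Checking each option against A^2 * s^3 / (kg * m^2):
  A. S: ✓ matches
  B. 1/Ω: ✓ matches
  C. V/A: ✗ does not match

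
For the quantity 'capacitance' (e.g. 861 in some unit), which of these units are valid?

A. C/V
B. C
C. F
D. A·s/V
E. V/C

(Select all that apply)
A, C, D

capacitance has SI base units: A^2 * s^4 / (kg * m^2)

Checking each option against A^2 * s^4 / (kg * m^2):
  A. C/V: ✓ matches
  B. C: ✗ does not match
  C. F: ✓ matches
  D. A·s/V: ✓ matches
  E. V/C: ✗ does not match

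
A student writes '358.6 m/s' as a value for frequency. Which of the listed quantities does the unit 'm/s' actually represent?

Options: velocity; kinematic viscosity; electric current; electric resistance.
velocity

frequency should have units dimensionally equivalent to 1 / s (e.g. Hz).
The given unit 'm/s' reduces to m / s. Of the listed options, that is the dimensionality of velocity.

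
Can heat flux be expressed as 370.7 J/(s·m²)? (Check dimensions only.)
Yes

heat flux has SI base units: kg / s^3
J/(s·m²) reduces to the same SI base units, so it is a valid unit for heat flux.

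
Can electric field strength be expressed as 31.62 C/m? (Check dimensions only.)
No

electric field strength has SI base units: kg * m / (A * s^3)
C/m does NOT reduce to kg * m / (A * s^3); a valid unit for electric field strength would be e.g. V/m.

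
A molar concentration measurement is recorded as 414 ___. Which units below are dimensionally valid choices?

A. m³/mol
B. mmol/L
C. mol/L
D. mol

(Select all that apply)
B, C

molar concentration has SI base units: mol / m^3

Checking each option against mol / m^3:
  A. m³/mol: ✗ does not match
  B. mmol/L: ✓ matches
  C. mol/L: ✓ matches
  D. mol: ✗ does not match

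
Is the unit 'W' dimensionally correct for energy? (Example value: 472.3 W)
No

energy has SI base units: kg * m^2 / s^2
W does NOT reduce to kg * m^2 / s^2; a valid unit for energy would be e.g. J.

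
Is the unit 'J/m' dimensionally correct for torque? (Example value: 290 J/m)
No

torque has SI base units: kg * m^2 / s^2
J/m does NOT reduce to kg * m^2 / s^2; a valid unit for torque would be e.g. N·m.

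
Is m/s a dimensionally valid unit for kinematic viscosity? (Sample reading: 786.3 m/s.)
No

kinematic viscosity has SI base units: m^2 / s
m/s does NOT reduce to m^2 / s; a valid unit for kinematic viscosity would be e.g. m²/s.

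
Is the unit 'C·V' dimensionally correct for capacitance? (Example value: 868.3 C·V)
No

capacitance has SI base units: A^2 * s^4 / (kg * m^2)
C·V does NOT reduce to A^2 * s^4 / (kg * m^2); a valid unit for capacitance would be e.g. F.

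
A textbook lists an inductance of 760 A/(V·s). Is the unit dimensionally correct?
No

inductance has SI base units: kg * m^2 / (A^2 * s^2)
A/(V·s) does NOT reduce to kg * m^2 / (A^2 * s^2); a valid unit for inductance would be e.g. H.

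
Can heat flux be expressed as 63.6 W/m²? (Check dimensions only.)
Yes

heat flux has SI base units: kg / s^3
W/m² reduces to the same SI base units, so it is a valid unit for heat flux.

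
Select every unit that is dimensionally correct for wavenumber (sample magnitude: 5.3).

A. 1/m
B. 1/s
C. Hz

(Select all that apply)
A

wavenumber has SI base units: 1 / m

Checking each option against 1 / m:
  A. 1/m: ✓ matches
  B. 1/s: ✗ does not match
  C. Hz: ✗ does not match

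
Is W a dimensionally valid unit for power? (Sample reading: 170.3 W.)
Yes

power has SI base units: kg * m^2 / s^3
W reduces to the same SI base units, so it is a valid unit for power.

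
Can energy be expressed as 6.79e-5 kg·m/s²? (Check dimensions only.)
No

energy has SI base units: kg * m^2 / s^2
kg·m/s² does NOT reduce to kg * m^2 / s^2; a valid unit for energy would be e.g. J.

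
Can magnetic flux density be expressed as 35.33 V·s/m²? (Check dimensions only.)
Yes

magnetic flux density has SI base units: kg / (A * s^2)
V·s/m² reduces to the same SI base units, so it is a valid unit for magnetic flux density.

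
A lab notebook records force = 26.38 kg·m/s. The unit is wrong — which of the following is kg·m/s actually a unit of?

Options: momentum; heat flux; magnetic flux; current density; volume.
momentum

force should have units dimensionally equivalent to kg * m / s^2 (e.g. N).
The given unit 'kg·m/s' reduces to kg * m / s. Of the listed options, that is the dimensionality of momentum.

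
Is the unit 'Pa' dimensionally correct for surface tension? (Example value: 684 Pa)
No

surface tension has SI base units: kg / s^2
Pa does NOT reduce to kg / s^2; a valid unit for surface tension would be e.g. N/m.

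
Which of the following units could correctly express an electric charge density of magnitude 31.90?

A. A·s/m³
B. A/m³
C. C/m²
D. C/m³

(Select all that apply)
A, D

electric charge density has SI base units: A * s / m^3

Checking each option against A * s / m^3:
  A. A·s/m³: ✓ matches
  B. A/m³: ✗ does not match
  C. C/m²: ✗ does not match
  D. C/m³: ✓ matches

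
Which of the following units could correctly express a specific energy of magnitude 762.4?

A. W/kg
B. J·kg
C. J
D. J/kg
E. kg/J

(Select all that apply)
D

specific energy has SI base units: m^2 / s^2

Checking each option against m^2 / s^2:
  A. W/kg: ✗ does not match
  B. J·kg: ✗ does not match
  C. J: ✗ does not match
  D. J/kg: ✓ matches
  E. kg/J: ✗ does not match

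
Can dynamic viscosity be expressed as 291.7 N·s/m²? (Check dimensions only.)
Yes

dynamic viscosity has SI base units: kg / (m * s)
N·s/m² reduces to the same SI base units, so it is a valid unit for dynamic viscosity.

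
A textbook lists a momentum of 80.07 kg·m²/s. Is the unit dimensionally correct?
No

momentum has SI base units: kg * m / s
kg·m²/s does NOT reduce to kg * m / s; a valid unit for momentum would be e.g. kg·m/s.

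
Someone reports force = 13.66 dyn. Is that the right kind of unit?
Yes

force has SI base units: kg * m / s^2
dyn reduces to the same SI base units, so it is a valid unit for force.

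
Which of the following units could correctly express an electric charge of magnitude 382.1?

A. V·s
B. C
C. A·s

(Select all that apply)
B, C

electric charge has SI base units: A * s

Checking each option against A * s:
  A. V·s: ✗ does not match
  B. C: ✓ matches
  C. A·s: ✓ matches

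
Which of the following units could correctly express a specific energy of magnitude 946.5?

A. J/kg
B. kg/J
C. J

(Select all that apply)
A

specific energy has SI base units: m^2 / s^2

Checking each option against m^2 / s^2:
  A. J/kg: ✓ matches
  B. kg/J: ✗ does not match
  C. J: ✗ does not match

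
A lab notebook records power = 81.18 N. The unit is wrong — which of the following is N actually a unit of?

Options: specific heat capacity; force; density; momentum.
force

power should have units dimensionally equivalent to kg * m^2 / s^3 (e.g. W).
The given unit 'N' reduces to kg * m / s^2. Of the listed options, that is the dimensionality of force.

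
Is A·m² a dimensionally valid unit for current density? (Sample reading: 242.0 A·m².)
No

current density has SI base units: A / m^2
A·m² does NOT reduce to A / m^2; a valid unit for current density would be e.g. A/m².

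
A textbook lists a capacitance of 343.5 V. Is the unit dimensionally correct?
No

capacitance has SI base units: A^2 * s^4 / (kg * m^2)
V does NOT reduce to A^2 * s^4 / (kg * m^2); a valid unit for capacitance would be e.g. F.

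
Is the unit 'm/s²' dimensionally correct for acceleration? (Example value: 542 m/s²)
Yes

acceleration has SI base units: m / s^2
m/s² reduces to the same SI base units, so it is a valid unit for acceleration.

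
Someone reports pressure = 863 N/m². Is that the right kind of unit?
Yes

pressure has SI base units: kg / (m * s^2)
N/m² reduces to the same SI base units, so it is a valid unit for pressure.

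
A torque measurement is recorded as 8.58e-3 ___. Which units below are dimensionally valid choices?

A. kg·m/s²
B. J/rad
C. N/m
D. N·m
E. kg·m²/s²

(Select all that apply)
B, D, E

torque has SI base units: kg * m^2 / s^2

Checking each option against kg * m^2 / s^2:
  A. kg·m/s²: ✗ does not match
  B. J/rad: ✓ matches
  C. N/m: ✗ does not match
  D. N·m: ✓ matches
  E. kg·m²/s²: ✓ matches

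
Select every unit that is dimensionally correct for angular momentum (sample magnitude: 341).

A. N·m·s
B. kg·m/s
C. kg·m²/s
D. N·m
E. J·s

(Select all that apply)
A, C, E

angular momentum has SI base units: kg * m^2 / s

Checking each option against kg * m^2 / s:
  A. N·m·s: ✓ matches
  B. kg·m/s: ✗ does not match
  C. kg·m²/s: ✓ matches
  D. N·m: ✗ does not match
  E. J·s: ✓ matches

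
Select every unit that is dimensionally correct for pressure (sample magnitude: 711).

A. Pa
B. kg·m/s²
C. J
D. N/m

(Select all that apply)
A

pressure has SI base units: kg / (m * s^2)

Checking each option against kg / (m * s^2):
  A. Pa: ✓ matches
  B. kg·m/s²: ✗ does not match
  C. J: ✗ does not match
  D. N/m: ✗ does not match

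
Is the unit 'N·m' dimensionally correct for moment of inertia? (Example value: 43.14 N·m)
No

moment of inertia has SI base units: kg * m^2
N·m does NOT reduce to kg * m^2; a valid unit for moment of inertia would be e.g. kg·m².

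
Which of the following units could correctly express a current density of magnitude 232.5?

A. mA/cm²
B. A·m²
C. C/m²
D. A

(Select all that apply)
A

current density has SI base units: A / m^2

Checking each option against A / m^2:
  A. mA/cm²: ✓ matches
  B. A·m²: ✗ does not match
  C. C/m²: ✗ does not match
  D. A: ✗ does not match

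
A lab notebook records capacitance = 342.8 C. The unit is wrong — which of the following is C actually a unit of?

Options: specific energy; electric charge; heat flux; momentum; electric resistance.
electric charge

capacitance should have units dimensionally equivalent to A^2 * s^4 / (kg * m^2) (e.g. F).
The given unit 'C' reduces to A * s. Of the listed options, that is the dimensionality of electric charge.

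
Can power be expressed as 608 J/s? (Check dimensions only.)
Yes

power has SI base units: kg * m^2 / s^3
J/s reduces to the same SI base units, so it is a valid unit for power.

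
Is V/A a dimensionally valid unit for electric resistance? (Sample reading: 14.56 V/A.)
Yes

electric resistance has SI base units: kg * m^2 / (A^2 * s^3)
V/A reduces to the same SI base units, so it is a valid unit for electric resistance.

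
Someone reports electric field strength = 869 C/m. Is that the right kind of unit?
No

electric field strength has SI base units: kg * m / (A * s^3)
C/m does NOT reduce to kg * m / (A * s^3); a valid unit for electric field strength would be e.g. V/m.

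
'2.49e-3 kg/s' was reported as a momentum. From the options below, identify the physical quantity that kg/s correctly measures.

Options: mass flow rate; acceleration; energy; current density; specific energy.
mass flow rate

momentum should have units dimensionally equivalent to kg * m / s (e.g. kg·m/s).
The given unit 'kg/s' reduces to kg / s. Of the listed options, that is the dimensionality of mass flow rate.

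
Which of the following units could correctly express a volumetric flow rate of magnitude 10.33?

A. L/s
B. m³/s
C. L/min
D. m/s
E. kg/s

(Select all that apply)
A, B, C

volumetric flow rate has SI base units: m^3 / s

Checking each option against m^3 / s:
  A. L/s: ✓ matches
  B. m³/s: ✓ matches
  C. L/min: ✓ matches
  D. m/s: ✗ does not match
  E. kg/s: ✗ does not match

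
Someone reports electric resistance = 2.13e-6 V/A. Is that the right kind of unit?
Yes

electric resistance has SI base units: kg * m^2 / (A^2 * s^3)
V/A reduces to the same SI base units, so it is a valid unit for electric resistance.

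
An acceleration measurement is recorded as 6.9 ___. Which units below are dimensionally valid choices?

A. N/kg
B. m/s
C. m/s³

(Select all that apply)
A

acceleration has SI base units: m / s^2

Checking each option against m / s^2:
  A. N/kg: ✓ matches
  B. m/s: ✗ does not match
  C. m/s³: ✗ does not match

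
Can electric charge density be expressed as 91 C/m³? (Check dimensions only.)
Yes

electric charge density has SI base units: A * s / m^3
C/m³ reduces to the same SI base units, so it is a valid unit for electric charge density.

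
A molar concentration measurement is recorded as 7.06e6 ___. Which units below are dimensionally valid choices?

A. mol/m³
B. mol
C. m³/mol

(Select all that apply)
A

molar concentration has SI base units: mol / m^3

Checking each option against mol / m^3:
  A. mol/m³: ✓ matches
  B. mol: ✗ does not match
  C. m³/mol: ✗ does not match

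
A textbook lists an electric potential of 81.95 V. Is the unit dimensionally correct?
Yes

electric potential has SI base units: kg * m^2 / (A * s^3)
V reduces to the same SI base units, so it is a valid unit for electric potential.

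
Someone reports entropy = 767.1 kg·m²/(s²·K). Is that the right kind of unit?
Yes

entropy has SI base units: kg * m^2 / (s^2 * K)
kg·m²/(s²·K) reduces to the same SI base units, so it is a valid unit for entropy.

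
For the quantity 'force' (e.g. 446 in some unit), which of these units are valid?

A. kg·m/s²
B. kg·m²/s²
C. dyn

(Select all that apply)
A, C

force has SI base units: kg * m / s^2

Checking each option against kg * m / s^2:
  A. kg·m/s²: ✓ matches
  B. kg·m²/s²: ✗ does not match
  C. dyn: ✓ matches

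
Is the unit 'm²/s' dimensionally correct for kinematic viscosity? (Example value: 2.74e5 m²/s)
Yes

kinematic viscosity has SI base units: m^2 / s
m²/s reduces to the same SI base units, so it is a valid unit for kinematic viscosity.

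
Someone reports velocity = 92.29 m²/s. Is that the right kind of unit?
No

velocity has SI base units: m / s
m²/s does NOT reduce to m / s; a valid unit for velocity would be e.g. m/s.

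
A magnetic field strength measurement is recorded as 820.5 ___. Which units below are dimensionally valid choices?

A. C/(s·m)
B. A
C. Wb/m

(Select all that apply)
A

magnetic field strength has SI base units: A / m

Checking each option against A / m:
  A. C/(s·m): ✓ matches
  B. A: ✗ does not match
  C. Wb/m: ✗ does not match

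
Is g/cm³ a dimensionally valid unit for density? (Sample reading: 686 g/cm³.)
Yes

density has SI base units: kg / m^3
g/cm³ reduces to the same SI base units, so it is a valid unit for density.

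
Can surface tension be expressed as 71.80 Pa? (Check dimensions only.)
No

surface tension has SI base units: kg / s^2
Pa does NOT reduce to kg / s^2; a valid unit for surface tension would be e.g. N/m.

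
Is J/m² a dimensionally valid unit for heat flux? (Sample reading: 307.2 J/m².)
No

heat flux has SI base units: kg / s^3
J/m² does NOT reduce to kg / s^3; a valid unit for heat flux would be e.g. W/m².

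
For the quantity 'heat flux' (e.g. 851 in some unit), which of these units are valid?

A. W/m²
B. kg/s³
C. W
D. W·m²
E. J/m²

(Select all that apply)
A, B

heat flux has SI base units: kg / s^3

Checking each option against kg / s^3:
  A. W/m²: ✓ matches
  B. kg/s³: ✓ matches
  C. W: ✗ does not match
  D. W·m²: ✗ does not match
  E. J/m²: ✗ does not match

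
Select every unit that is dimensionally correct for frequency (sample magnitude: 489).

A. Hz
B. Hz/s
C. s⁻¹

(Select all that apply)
A, C

frequency has SI base units: 1 / s

Checking each option against 1 / s:
  A. Hz: ✓ matches
  B. Hz/s: ✗ does not match
  C. s⁻¹: ✓ matches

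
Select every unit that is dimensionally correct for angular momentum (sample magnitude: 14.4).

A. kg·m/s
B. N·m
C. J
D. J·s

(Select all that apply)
D

angular momentum has SI base units: kg * m^2 / s

Checking each option against kg * m^2 / s:
  A. kg·m/s: ✗ does not match
  B. N·m: ✗ does not match
  C. J: ✗ does not match
  D. J·s: ✓ matches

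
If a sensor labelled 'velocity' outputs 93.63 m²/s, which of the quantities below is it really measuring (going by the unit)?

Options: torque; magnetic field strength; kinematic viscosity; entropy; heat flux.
kinematic viscosity

velocity should have units dimensionally equivalent to m / s (e.g. m/s).
The given unit 'm²/s' reduces to m^2 / s. Of the listed options, that is the dimensionality of kinematic viscosity.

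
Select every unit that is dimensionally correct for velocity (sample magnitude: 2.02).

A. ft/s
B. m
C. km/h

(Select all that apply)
A, C

velocity has SI base units: m / s

Checking each option against m / s:
  A. ft/s: ✓ matches
  B. m: ✗ does not match
  C. km/h: ✓ matches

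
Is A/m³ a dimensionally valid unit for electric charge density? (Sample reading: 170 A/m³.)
No

electric charge density has SI base units: A * s / m^3
A/m³ does NOT reduce to A * s / m^3; a valid unit for electric charge density would be e.g. C/m³.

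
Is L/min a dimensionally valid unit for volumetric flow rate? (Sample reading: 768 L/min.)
Yes

volumetric flow rate has SI base units: m^3 / s
L/min reduces to the same SI base units, so it is a valid unit for volumetric flow rate.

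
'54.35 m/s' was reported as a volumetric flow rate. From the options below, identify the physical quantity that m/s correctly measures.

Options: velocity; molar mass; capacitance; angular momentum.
velocity

volumetric flow rate should have units dimensionally equivalent to m^3 / s (e.g. m³/s).
The given unit 'm/s' reduces to m / s. Of the listed options, that is the dimensionality of velocity.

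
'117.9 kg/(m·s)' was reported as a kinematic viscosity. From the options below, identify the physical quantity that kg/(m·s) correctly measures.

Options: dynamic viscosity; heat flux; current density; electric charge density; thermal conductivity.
dynamic viscosity

kinematic viscosity should have units dimensionally equivalent to m^2 / s (e.g. m²/s).
The given unit 'kg/(m·s)' reduces to kg / (m * s). Of the listed options, that is the dimensionality of dynamic viscosity.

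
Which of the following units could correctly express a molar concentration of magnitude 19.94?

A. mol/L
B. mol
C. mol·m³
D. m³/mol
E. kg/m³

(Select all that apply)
A

molar concentration has SI base units: mol / m^3

Checking each option against mol / m^3:
  A. mol/L: ✓ matches
  B. mol: ✗ does not match
  C. mol·m³: ✗ does not match
  D. m³/mol: ✗ does not match
  E. kg/m³: ✗ does not match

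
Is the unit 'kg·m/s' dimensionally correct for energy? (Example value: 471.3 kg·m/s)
No

energy has SI base units: kg * m^2 / s^2
kg·m/s does NOT reduce to kg * m^2 / s^2; a valid unit for energy would be e.g. J.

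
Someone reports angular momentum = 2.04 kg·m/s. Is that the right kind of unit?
No

angular momentum has SI base units: kg * m^2 / s
kg·m/s does NOT reduce to kg * m^2 / s; a valid unit for angular momentum would be e.g. kg·m²/s.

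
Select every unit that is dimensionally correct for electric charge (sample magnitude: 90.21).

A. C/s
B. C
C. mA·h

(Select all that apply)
B, C

electric charge has SI base units: A * s

Checking each option against A * s:
  A. C/s: ✗ does not match
  B. C: ✓ matches
  C. mA·h: ✓ matches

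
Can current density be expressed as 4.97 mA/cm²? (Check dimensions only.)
Yes

current density has SI base units: A / m^2
mA/cm² reduces to the same SI base units, so it is a valid unit for current density.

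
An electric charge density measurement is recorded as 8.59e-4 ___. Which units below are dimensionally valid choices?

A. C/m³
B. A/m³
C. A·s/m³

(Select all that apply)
A, C

electric charge density has SI base units: A * s / m^3

Checking each option against A * s / m^3:
  A. C/m³: ✓ matches
  B. A/m³: ✗ does not match
  C. A·s/m³: ✓ matches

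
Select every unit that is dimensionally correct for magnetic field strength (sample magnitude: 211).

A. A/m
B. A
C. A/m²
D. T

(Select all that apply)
A

magnetic field strength has SI base units: A / m

Checking each option against A / m:
  A. A/m: ✓ matches
  B. A: ✗ does not match
  C. A/m²: ✗ does not match
  D. T: ✗ does not match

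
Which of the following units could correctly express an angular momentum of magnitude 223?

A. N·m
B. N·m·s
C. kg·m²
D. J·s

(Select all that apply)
B, D

angular momentum has SI base units: kg * m^2 / s

Checking each option against kg * m^2 / s:
  A. N·m: ✗ does not match
  B. N·m·s: ✓ matches
  C. kg·m²: ✗ does not match
  D. J·s: ✓ matches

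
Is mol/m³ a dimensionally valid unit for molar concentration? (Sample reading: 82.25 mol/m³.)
Yes

molar concentration has SI base units: mol / m^3
mol/m³ reduces to the same SI base units, so it is a valid unit for molar concentration.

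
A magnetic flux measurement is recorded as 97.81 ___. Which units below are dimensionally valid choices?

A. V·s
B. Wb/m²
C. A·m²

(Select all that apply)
A

magnetic flux has SI base units: kg * m^2 / (A * s^2)

Checking each option against kg * m^2 / (A * s^2):
  A. V·s: ✓ matches
  B. Wb/m²: ✗ does not match
  C. A·m²: ✗ does not match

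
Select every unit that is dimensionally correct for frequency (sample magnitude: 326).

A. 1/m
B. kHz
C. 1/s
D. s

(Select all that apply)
B, C

frequency has SI base units: 1 / s

Checking each option against 1 / s:
  A. 1/m: ✗ does not match
  B. kHz: ✓ matches
  C. 1/s: ✓ matches
  D. s: ✗ does not match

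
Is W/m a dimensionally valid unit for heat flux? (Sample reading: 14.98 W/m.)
No

heat flux has SI base units: kg / s^3
W/m does NOT reduce to kg / s^3; a valid unit for heat flux would be e.g. W/m².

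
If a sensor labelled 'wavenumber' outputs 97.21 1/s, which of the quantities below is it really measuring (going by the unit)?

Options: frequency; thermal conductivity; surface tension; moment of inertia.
frequency

wavenumber should have units dimensionally equivalent to 1 / m (e.g. 1/m).
The given unit '1/s' reduces to 1 / s. Of the listed options, that is the dimensionality of frequency.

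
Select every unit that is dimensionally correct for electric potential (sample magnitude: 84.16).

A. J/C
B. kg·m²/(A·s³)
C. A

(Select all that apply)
A, B

electric potential has SI base units: kg * m^2 / (A * s^3)

Checking each option against kg * m^2 / (A * s^3):
  A. J/C: ✓ matches
  B. kg·m²/(A·s³): ✓ matches
  C. A: ✗ does not match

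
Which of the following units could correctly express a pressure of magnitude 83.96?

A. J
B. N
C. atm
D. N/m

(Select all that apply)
C

pressure has SI base units: kg / (m * s^2)

Checking each option against kg / (m * s^2):
  A. J: ✗ does not match
  B. N: ✗ does not match
  C. atm: ✓ matches
  D. N/m: ✗ does not match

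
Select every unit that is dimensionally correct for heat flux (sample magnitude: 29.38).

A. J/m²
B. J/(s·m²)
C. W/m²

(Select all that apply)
B, C

heat flux has SI base units: kg / s^3

Checking each option against kg / s^3:
  A. J/m²: ✗ does not match
  B. J/(s·m²): ✓ matches
  C. W/m²: ✓ matches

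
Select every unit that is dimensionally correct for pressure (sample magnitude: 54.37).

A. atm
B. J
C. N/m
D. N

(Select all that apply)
A

pressure has SI base units: kg / (m * s^2)

Checking each option against kg / (m * s^2):
  A. atm: ✓ matches
  B. J: ✗ does not match
  C. N/m: ✗ does not match
  D. N: ✗ does not match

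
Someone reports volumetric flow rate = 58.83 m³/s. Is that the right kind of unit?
Yes

volumetric flow rate has SI base units: m^3 / s
m³/s reduces to the same SI base units, so it is a valid unit for volumetric flow rate.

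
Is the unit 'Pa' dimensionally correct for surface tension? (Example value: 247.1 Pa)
No

surface tension has SI base units: kg / s^2
Pa does NOT reduce to kg / s^2; a valid unit for surface tension would be e.g. N/m.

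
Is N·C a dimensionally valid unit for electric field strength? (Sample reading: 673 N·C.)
No

electric field strength has SI base units: kg * m / (A * s^3)
N·C does NOT reduce to kg * m / (A * s^3); a valid unit for electric field strength would be e.g. V/m.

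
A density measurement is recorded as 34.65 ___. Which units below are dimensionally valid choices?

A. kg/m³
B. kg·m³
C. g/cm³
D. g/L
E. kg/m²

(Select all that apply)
A, C, D

density has SI base units: kg / m^3

Checking each option against kg / m^3:
  A. kg/m³: ✓ matches
  B. kg·m³: ✗ does not match
  C. g/cm³: ✓ matches
  D. g/L: ✓ matches
  E. kg/m²: ✗ does not match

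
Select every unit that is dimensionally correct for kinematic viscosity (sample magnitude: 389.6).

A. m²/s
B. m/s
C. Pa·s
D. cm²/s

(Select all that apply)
A, D

kinematic viscosity has SI base units: m^2 / s

Checking each option against m^2 / s:
  A. m²/s: ✓ matches
  B. m/s: ✗ does not match
  C. Pa·s: ✗ does not match
  D. cm²/s: ✓ matches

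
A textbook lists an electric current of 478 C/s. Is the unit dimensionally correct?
Yes

electric current has SI base units: A
C/s reduces to the same SI base units, so it is a valid unit for electric current.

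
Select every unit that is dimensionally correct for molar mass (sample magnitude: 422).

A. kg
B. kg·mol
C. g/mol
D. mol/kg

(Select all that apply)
C

molar mass has SI base units: kg / mol

Checking each option against kg / mol:
  A. kg: ✗ does not match
  B. kg·mol: ✗ does not match
  C. g/mol: ✓ matches
  D. mol/kg: ✗ does not match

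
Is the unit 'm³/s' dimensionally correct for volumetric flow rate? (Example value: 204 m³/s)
Yes

volumetric flow rate has SI base units: m^3 / s
m³/s reduces to the same SI base units, so it is a valid unit for volumetric flow rate.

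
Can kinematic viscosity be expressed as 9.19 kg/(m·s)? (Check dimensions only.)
No

kinematic viscosity has SI base units: m^2 / s
kg/(m·s) does NOT reduce to m^2 / s; a valid unit for kinematic viscosity would be e.g. m²/s.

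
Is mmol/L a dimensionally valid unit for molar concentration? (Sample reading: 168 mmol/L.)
Yes

molar concentration has SI base units: mol / m^3
mmol/L reduces to the same SI base units, so it is a valid unit for molar concentration.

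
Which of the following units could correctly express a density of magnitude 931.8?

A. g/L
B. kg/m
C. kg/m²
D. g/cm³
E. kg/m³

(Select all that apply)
A, D, E

density has SI base units: kg / m^3

Checking each option against kg / m^3:
  A. g/L: ✓ matches
  B. kg/m: ✗ does not match
  C. kg/m²: ✗ does not match
  D. g/cm³: ✓ matches
  E. kg/m³: ✓ matches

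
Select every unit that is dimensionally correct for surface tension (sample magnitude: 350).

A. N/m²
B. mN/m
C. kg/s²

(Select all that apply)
B, C

surface tension has SI base units: kg / s^2

Checking each option against kg / s^2:
  A. N/m²: ✗ does not match
  B. mN/m: ✓ matches
  C. kg/s²: ✓ matches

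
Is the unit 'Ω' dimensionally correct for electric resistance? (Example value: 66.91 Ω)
Yes

electric resistance has SI base units: kg * m^2 / (A^2 * s^3)
Ω reduces to the same SI base units, so it is a valid unit for electric resistance.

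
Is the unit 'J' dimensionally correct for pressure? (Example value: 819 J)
No

pressure has SI base units: kg / (m * s^2)
J does NOT reduce to kg / (m * s^2); a valid unit for pressure would be e.g. Pa.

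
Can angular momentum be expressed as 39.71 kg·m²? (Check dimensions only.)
No

angular momentum has SI base units: kg * m^2 / s
kg·m² does NOT reduce to kg * m^2 / s; a valid unit for angular momentum would be e.g. kg·m²/s.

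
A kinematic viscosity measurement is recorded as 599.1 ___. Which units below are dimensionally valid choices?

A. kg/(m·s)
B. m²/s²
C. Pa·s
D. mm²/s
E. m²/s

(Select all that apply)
D, E

kinematic viscosity has SI base units: m^2 / s

Checking each option against m^2 / s:
  A. kg/(m·s): ✗ does not match
  B. m²/s²: ✗ does not match
  C. Pa·s: ✗ does not match
  D. mm²/s: ✓ matches
  E. m²/s: ✓ matches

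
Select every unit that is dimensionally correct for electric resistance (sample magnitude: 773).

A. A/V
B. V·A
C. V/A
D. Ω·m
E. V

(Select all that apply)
C

electric resistance has SI base units: kg * m^2 / (A^2 * s^3)

Checking each option against kg * m^2 / (A^2 * s^3):
  A. A/V: ✗ does not match
  B. V·A: ✗ does not match
  C. V/A: ✓ matches
  D. Ω·m: ✗ does not match
  E. V: ✗ does not match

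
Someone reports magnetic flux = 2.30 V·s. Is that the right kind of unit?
Yes

magnetic flux has SI base units: kg * m^2 / (A * s^2)
V·s reduces to the same SI base units, so it is a valid unit for magnetic flux.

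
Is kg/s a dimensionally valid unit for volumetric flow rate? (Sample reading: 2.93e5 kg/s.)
No

volumetric flow rate has SI base units: m^3 / s
kg/s does NOT reduce to m^3 / s; a valid unit for volumetric flow rate would be e.g. m³/s.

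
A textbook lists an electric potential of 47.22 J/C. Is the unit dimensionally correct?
Yes

electric potential has SI base units: kg * m^2 / (A * s^3)
J/C reduces to the same SI base units, so it is a valid unit for electric potential.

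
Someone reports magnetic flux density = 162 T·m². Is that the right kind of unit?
No

magnetic flux density has SI base units: kg / (A * s^2)
T·m² does NOT reduce to kg / (A * s^2); a valid unit for magnetic flux density would be e.g. T.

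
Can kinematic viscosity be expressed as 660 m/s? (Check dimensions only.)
No

kinematic viscosity has SI base units: m^2 / s
m/s does NOT reduce to m^2 / s; a valid unit for kinematic viscosity would be e.g. m²/s.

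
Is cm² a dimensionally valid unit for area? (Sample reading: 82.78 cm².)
Yes

area has SI base units: m^2
cm² reduces to the same SI base units, so it is a valid unit for area.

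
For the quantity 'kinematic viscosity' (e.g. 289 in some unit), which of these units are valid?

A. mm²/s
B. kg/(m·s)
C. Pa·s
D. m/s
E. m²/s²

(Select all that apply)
A

kinematic viscosity has SI base units: m^2 / s

Checking each option against m^2 / s:
  A. mm²/s: ✓ matches
  B. kg/(m·s): ✗ does not match
  C. Pa·s: ✗ does not match
  D. m/s: ✗ does not match
  E. m²/s²: ✗ does not match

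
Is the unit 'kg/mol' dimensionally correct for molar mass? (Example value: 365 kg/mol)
Yes

molar mass has SI base units: kg / mol
kg/mol reduces to the same SI base units, so it is a valid unit for molar mass.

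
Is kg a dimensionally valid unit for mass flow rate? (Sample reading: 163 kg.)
No

mass flow rate has SI base units: kg / s
kg does NOT reduce to kg / s; a valid unit for mass flow rate would be e.g. kg/s.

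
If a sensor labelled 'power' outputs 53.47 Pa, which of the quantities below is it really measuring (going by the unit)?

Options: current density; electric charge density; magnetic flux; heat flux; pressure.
pressure

power should have units dimensionally equivalent to kg * m^2 / s^3 (e.g. W).
The given unit 'Pa' reduces to kg / (m * s^2). Of the listed options, that is the dimensionality of pressure.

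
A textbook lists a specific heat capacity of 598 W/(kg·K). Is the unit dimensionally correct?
No

specific heat capacity has SI base units: m^2 / (s^2 * K)
W/(kg·K) does NOT reduce to m^2 / (s^2 * K); a valid unit for specific heat capacity would be e.g. J/(kg·K).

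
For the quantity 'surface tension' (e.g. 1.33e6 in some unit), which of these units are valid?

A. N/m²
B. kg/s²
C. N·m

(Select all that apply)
B

surface tension has SI base units: kg / s^2

Checking each option against kg / s^2:
  A. N/m²: ✗ does not match
  B. kg/s²: ✓ matches
  C. N·m: ✗ does not match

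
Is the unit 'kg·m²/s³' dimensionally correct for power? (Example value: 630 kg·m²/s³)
Yes

power has SI base units: kg * m^2 / s^3
kg·m²/s³ reduces to the same SI base units, so it is a valid unit for power.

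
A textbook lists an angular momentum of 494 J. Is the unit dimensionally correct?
No

angular momentum has SI base units: kg * m^2 / s
J does NOT reduce to kg * m^2 / s; a valid unit for angular momentum would be e.g. kg·m²/s.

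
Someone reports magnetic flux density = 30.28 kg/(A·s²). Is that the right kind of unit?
Yes

magnetic flux density has SI base units: kg / (A * s^2)
kg/(A·s²) reduces to the same SI base units, so it is a valid unit for magnetic flux density.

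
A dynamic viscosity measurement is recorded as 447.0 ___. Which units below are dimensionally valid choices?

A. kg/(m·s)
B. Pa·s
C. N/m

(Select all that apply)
A, B

dynamic viscosity has SI base units: kg / (m * s)

Checking each option against kg / (m * s):
  A. kg/(m·s): ✓ matches
  B. Pa·s: ✓ matches
  C. N/m: ✗ does not match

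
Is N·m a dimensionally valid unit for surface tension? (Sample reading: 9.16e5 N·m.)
No

surface tension has SI base units: kg / s^2
N·m does NOT reduce to kg / s^2; a valid unit for surface tension would be e.g. N/m.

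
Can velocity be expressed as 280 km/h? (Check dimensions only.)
Yes

velocity has SI base units: m / s
km/h reduces to the same SI base units, so it is a valid unit for velocity.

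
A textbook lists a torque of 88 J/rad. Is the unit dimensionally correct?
Yes

torque has SI base units: kg * m^2 / s^2
J/rad reduces to the same SI base units, so it is a valid unit for torque.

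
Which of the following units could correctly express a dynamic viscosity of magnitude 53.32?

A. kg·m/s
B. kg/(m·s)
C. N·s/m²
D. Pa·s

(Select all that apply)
B, C, D

dynamic viscosity has SI base units: kg / (m * s)

Checking each option against kg / (m * s):
  A. kg·m/s: ✗ does not match
  B. kg/(m·s): ✓ matches
  C. N·s/m²: ✓ matches
  D. Pa·s: ✓ matches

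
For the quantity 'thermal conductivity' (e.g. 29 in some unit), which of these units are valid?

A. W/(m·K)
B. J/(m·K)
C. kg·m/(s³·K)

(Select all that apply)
A, C

thermal conductivity has SI base units: kg * m / (s^3 * K)

Checking each option against kg * m / (s^3 * K):
  A. W/(m·K): ✓ matches
  B. J/(m·K): ✗ does not match
  C. kg·m/(s³·K): ✓ matches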